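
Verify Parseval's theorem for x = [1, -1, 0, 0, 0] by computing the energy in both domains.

Time domain:
Σ|x[n]|² = |1|² + |-1|² + |0|² + |0|² + |0|² = 2.0000

Frequency domain:
(1/5)Σ|X[k]|² = (1/5)(|0|² + |0.6910+0.9511i|² + |1.8090+0.5878i|² + |1.8090-0.5878i|² + |0.6910-0.9511i|²) = (1/5)·10.0000 = 2.0000

Both sides agree, confirming Parseval's theorem.

Σ|x[n]|² = (1/N)Σ|X[k]|² = 2.0000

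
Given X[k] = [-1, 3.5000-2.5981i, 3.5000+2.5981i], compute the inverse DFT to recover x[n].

x[n] = (1/3) Σ(k=0 to 2) X[k] · e^(2πikn/3)

Computing each x[n]:
x[0] = 2
x[1] = 0
x[2] = -3

x = [2, 0, -3]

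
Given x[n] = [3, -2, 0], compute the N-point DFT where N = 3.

X[k] = Σ(n=0 to 2) x[n] · ω_3^(nk)
where ω_3 = e^(-2πi/3)

Computing each X[k]:
X[0] = 1
X[1] = 4.0000+1.7321i
X[2] = 4.0000-1.7321i

X = [1, 4.0000+1.7321i, 4.0000-1.7321i]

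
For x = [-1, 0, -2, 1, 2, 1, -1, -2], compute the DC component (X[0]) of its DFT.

X[0] = Σ(n=0 to 7) x[n] · ω_8^0 = Σ x[n]
= (-1) + (0) + (-2) + (1) + (2) + (1) + (-1) + (-2)

X[0] = -2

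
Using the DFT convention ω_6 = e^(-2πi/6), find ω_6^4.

ω_6^4 = e^(-2πi·4/6)
= cos(-2π·4/6) + i·sin(-2π·4/6)
= cos(-8π/6) + i·sin(-8π/6)

ω_6^4 = cos(-8π/6) + i·sin(-8π/6) = -0.5000+0.8660i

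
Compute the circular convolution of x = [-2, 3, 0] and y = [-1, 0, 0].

(x ⊛ y)[n] = Σ(m=0 to 2) x[m] · y[(n-m) mod 3]

Computing each output sample:
(x ⊛ y)[0] = 2
(x ⊛ y)[1] = -3
(x ⊛ y)[2] = 0

x ⊛ y = [2, -3, 0]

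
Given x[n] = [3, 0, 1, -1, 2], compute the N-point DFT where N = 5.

X[k] = Σ(n=0 to 4) x[n] · ω_5^(nk)
where ω_5 = e^(-2πi/5)

Computing each X[k]:
X[0] = 5
X[1] = 3.6180+0.7265i
X[2] = 1.3820+3.0777i
X[3] = 1.3820-3.0777i
X[4] = 3.6180-0.7265i

X = [5, 3.6180+0.7265i, 1.3820+3.0777i, 1.3820-3.0777i, 3.6180-0.7265i]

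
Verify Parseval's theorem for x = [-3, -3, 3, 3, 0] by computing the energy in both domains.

Time domain:
Σ|x[n]|² = |-3|² + |-3|² + |3|² + |3|² + |0|² = 36.0000

Frequency domain:
(1/5)Σ|X[k]|² = (1/5)(|0|² + |-8.7812+2.8532i|² + |1.2812+1.7634i|² + |1.2812-1.7634i|² + |-8.7812-2.8532i|²) = (1/5)·180.0000 = 36.0000

Both sides agree, confirming Parseval's theorem.

Σ|x[n]|² = (1/N)Σ|X[k]|² = 36.0000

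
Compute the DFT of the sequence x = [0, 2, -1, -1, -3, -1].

X[k] = Σ(n=0 to 5) x[n] · ω_6^(nk)
where ω_6 = e^(-2πi/6)

Computing each X[k]:
X[0] = -4
X[1] = 3.5000-4.3301i
X[2] = 0.5000-0.8660i
X[3] = -4
X[4] = 0.5000+0.8660i
X[5] = 3.5000+4.3301i

X = [-4, 3.5000-4.3301i, 0.5000-0.8660i, -4, 0.5000+0.8660i, 3.5000+4.3301i]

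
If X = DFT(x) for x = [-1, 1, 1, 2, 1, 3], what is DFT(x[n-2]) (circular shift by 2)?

Time shift by 2: X_shifted[k] = ω_6^(2k) · X[k]
Shifted x = [1, 3, -1, 1, 1, 2]

DFT(x[n-2]) = [7, 2.5000+0.8660i, -0.5000-2.5981i, -5, -0.5000+2.5981i, 2.5000-0.8660i]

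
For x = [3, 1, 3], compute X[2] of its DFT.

X[2] = Σ(n=0 to 2) x[n] · ω_3^(2n) where ω_3 = e^(-2πi/3)
= (3)·ω_3^0 + (1)·ω_3^2 + (3)·ω_3^4

X[2] = 1.0000-1.7321i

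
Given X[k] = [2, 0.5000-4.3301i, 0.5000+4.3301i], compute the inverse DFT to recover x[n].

x[n] = (1/3) Σ(k=0 to 2) X[k] · e^(2πikn/3)

Computing each x[n]:
x[0] = 1
x[1] = 3
x[2] = -2

x = [1, 3, -2]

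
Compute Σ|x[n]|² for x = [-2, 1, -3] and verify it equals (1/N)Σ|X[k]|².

Time domain:
Σ|x[n]|² = |-2|² + |1|² + |-3|² = 14.0000

Frequency domain:
(1/3)Σ|X[k]|² = (1/3)(|-4|² + |-1.0000-3.4641i|² + |-1.0000+3.4641i|²) = (1/3)·42.0000 = 14.0000

Both sides agree, confirming Parseval's theorem.

Σ|x[n]|² = (1/N)Σ|X[k]|² = 14.0000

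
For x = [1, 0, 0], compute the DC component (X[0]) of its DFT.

X[0] = Σ(n=0 to 2) x[n] · ω_3^0 = Σ x[n]
= (1) + (0) + (0)

X[0] = 1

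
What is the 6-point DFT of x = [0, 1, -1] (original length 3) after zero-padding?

Original 3-point DFT: [0, -1.7321i, 1.7321i]
Zero-padded 6-point DFT provides frequency interpolation.

DFT_6([x, 0, ...]) = [0, 1, -1.7321i, -2, 1.7321i, 1]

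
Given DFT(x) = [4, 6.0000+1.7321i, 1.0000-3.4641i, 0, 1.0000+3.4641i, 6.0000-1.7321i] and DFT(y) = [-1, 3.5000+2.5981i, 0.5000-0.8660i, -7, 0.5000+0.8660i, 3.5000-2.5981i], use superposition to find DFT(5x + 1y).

By linearity: DFT(5x + 1y) = 5·DFT(x) + 1·DFT(y)
= 5·[4, 6.0000+1.7321i, 1.0000-3.4641i, 0, 1.0000+3.4641i, 6.0000-1.7321i] + 1·[-1, 3.5000+2.5981i, 0.5000-0.8660i, -7, 0.5000+0.8660i, 3.5000-2.5981i]

Computing element-wise:
Z[0] = 5·(4) + 1·(-1) = 19
Z[1] = 5·(6.0000+1.7321i) + 1·(3.5000+2.5981i) = 33.5000+11.2586i
Z[2] = 5·(1.0000-3.4641i) + 1·(0.5000-0.8660i) = 5.5000-18.1865i
Z[3] = 5·(0) + 1·(-7) = -7
Z[4] = 5·(1.0000+3.4641i) + 1·(0.5000+0.8660i) = 5.5000+18.1865i
Z[5] = 5·(6.0000-1.7321i) + 1·(3.5000-2.5981i) = 33.5000-11.2586i

DFT(5x + 1y) = 5·X + 1·Y = [19, 33.5000+11.2586i, 5.5000-18.1865i, -7, 5.5000+18.1865i, 33.5000-11.2586i]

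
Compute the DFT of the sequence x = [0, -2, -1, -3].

X[k] = Σ(n=0 to 3) x[n] · ω_4^(nk)
where ω_4 = e^(-2πi/4)

Computing each X[k]:
X[0] = -6
X[1] = 1-1i
X[2] = 4
X[3] = 1+1i

X = [-6, 1-1i, 4, 1+1i]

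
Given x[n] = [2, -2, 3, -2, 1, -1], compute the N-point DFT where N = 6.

X[k] = Σ(n=0 to 5) x[n] · ω_6^(nk)
where ω_6 = e^(-2πi/6)

Computing each X[k]:
X[0] = 1
X[1] = 0.5000-0.8660i
X[2] = -0.5000+2.5981i
X[3] = 11
X[4] = -0.5000-2.5981i
X[5] = 0.5000+0.8660i

X = [1, 0.5000-0.8660i, -0.5000+2.5981i, 11, -0.5000-2.5981i, 0.5000+0.8660i]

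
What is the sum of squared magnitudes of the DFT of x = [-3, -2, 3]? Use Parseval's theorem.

Parseval: Σ|x[n]|² = (1/N)Σ|X[k]|², so Σ|X[k]|² = N·Σ|x[n]|² = 3·22.0000

Σ|X[k]|² = N·Σ|x[n]|² = 3·22.0000 = 66.0000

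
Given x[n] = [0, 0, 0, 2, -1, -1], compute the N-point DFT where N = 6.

X[k] = Σ(n=0 to 5) x[n] · ω_6^(nk)
where ω_6 = e^(-2πi/6)

Computing each X[k]:
X[0] = 0
X[1] = -2.0000-1.7321i
X[2] = 3
X[3] = -2
X[4] = 3
X[5] = -2.0000+1.7321i

X = [0, -2.0000-1.7321i, 3, -2, 3, -2.0000+1.7321i]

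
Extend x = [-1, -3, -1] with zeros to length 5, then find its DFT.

Original 3-point DFT: [-5, 1.0000+1.7321i, 1.0000-1.7321i]
Zero-padded 5-point DFT provides frequency interpolation.

DFT_5([x, 0, ...]) = [-5, -1.1180+3.4410i, 1.1180+0.8123i, 1.1180-0.8123i, -1.1180-3.4410i]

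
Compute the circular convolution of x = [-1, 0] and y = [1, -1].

(x ⊛ y)[n] = Σ(m=0 to 1) x[m] · y[(n-m) mod 2]

Computing each output sample:
(x ⊛ y)[0] = -1
(x ⊛ y)[1] = 1

x ⊛ y = [-1, 1]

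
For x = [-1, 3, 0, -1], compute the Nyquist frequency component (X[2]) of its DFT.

X[2] = Σ(n=0 to 3) x[n] · ω_4^(2n) where ω_4 = e^(-2πi/4)
= (-1)·ω_4^0 + (3)·ω_4^2 + (0)·ω_4^4 + (-1)·ω_4^6

X[2] = -3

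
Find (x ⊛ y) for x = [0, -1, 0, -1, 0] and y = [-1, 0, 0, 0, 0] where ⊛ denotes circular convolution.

(x ⊛ y)[n] = Σ(m=0 to 4) x[m] · y[(n-m) mod 5]

Computing each output sample:
(x ⊛ y)[0] = 0
(x ⊛ y)[1] = 1
(x ⊛ y)[2] = 0
(x ⊛ y)[3] = 1
(x ⊛ y)[4] = 0

x ⊛ y = [0, 1, 0, 1, 0]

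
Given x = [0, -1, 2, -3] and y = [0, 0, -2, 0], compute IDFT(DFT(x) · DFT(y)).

(x ⊛ y)[n] = Σ(m=0 to 3) x[m] · y[(n-m) mod 4]

Computing each output sample:
(x ⊛ y)[0] = -4
(x ⊛ y)[1] = 6
(x ⊛ y)[2] = 0
(x ⊛ y)[3] = 2

x ⊛ y = [-4, 6, 0, 2]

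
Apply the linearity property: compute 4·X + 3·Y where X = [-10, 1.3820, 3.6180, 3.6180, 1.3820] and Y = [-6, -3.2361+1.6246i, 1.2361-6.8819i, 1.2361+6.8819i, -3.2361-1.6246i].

By linearity: DFT(4x + 3y) = 4·DFT(x) + 3·DFT(y)
= 4·[-10, 1.3820, 3.6180, 3.6180, 1.3820] + 3·[-6, -3.2361+1.6246i, 1.2361-6.8819i, 1.2361+6.8819i, -3.2361-1.6246i]

Computing element-wise:
Z[0] = 4·(-10) + 3·(-6) = -58
Z[1] = 4·(1.3820) + 3·(-3.2361+1.6246i) = -4.1803+4.8738i
Z[2] = 4·(3.6180) + 3·(1.2361-6.8819i) = 18.1803-20.6457i
Z[3] = 4·(3.6180) + 3·(1.2361+6.8819i) = 18.1803+20.6457i
Z[4] = 4·(1.3820) + 3·(-3.2361-1.6246i) = -4.1803-4.8738i

DFT(4x + 3y) = 4·X + 3·Y = [-58, -4.1803+4.8738i, 18.1803-20.6457i, 18.1803+20.6457i, -4.1803-4.8738i]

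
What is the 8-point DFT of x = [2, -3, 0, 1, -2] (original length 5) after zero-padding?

Original 5-point DFT: [-2, -0.3541+1.5388i, 6.3541-0.3633i, 6.3541+0.3633i, -0.3541-1.5388i]
Zero-padded 8-point DFT provides frequency interpolation.

DFT_8([x, 0, ...]) = [-2, 1.1716+1.4142i, 4i, 6.8284+1.4142i, 2, 6.8284-1.4142i, -4i, 1.1716-1.4142i]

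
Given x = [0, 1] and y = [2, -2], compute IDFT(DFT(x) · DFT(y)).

(x ⊛ y)[n] = Σ(m=0 to 1) x[m] · y[(n-m) mod 2]

Computing each output sample:
(x ⊛ y)[0] = -2
(x ⊛ y)[1] = 2

x ⊛ y = [-2, 2]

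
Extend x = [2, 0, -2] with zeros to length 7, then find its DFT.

Original 3-point DFT: [0, 3.0000-1.7321i, 3.0000+1.7321i]
Zero-padded 7-point DFT provides frequency interpolation.

DFT_7([x, 0, ...]) = [0, 2.4450+1.9499i, 3.8019-0.8678i, 0.7530-1.5637i, 0.7530+1.5637i, 3.8019+0.8678i, 2.4450-1.9499i]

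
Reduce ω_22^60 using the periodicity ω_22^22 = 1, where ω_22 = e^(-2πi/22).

Since ω_22^22 = 1, powers reduce modulo 22.
60 mod 22 = 16
So ω_22^60 = ω_22^16 = e^(-2πi·16/22)

ω_22^60 = ω_22^16 = -0.1423+0.9898i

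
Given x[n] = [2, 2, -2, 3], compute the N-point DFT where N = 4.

X[k] = Σ(n=0 to 3) x[n] · ω_4^(nk)
where ω_4 = e^(-2πi/4)

Computing each X[k]:
X[0] = 5
X[1] = 4+1i
X[2] = -5
X[3] = 4-1i

X = [5, 4+1i, -5, 4-1i]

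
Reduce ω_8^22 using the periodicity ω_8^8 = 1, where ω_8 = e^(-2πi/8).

Since ω_8^8 = 1, powers reduce modulo 8.
22 mod 8 = 6
So ω_8^22 = ω_8^6 = e^(-2πi·6/8)

ω_8^22 = ω_8^6 = 1i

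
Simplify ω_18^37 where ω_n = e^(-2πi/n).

Since ω_18^18 = 1, powers reduce modulo 18.
37 mod 18 = 1
So ω_18^37 = ω_18^1 = e^(-2πi·1/18)

ω_18^37 = ω_18^1 = 0.9397-0.3420i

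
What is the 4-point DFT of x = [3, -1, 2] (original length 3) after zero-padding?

Original 3-point DFT: [4, 2.5000+2.5981i, 2.5000-2.5981i]
Zero-padded 4-point DFT provides frequency interpolation.

DFT_4([x, 0, ...]) = [4, 1+1i, 6, 1-1i]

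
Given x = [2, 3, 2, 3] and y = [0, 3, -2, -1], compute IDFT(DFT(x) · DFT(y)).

(x ⊛ y)[n] = Σ(m=0 to 3) x[m] · y[(n-m) mod 4]

Computing each output sample:
(x ⊛ y)[0] = 2
(x ⊛ y)[1] = -2
(x ⊛ y)[2] = 2
(x ⊛ y)[3] = -2

x ⊛ y = [2, -2, 2, -2]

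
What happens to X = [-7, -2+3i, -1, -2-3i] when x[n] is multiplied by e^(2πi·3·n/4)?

Modulation property: DFT(ω_4^(-3n)·x[n]) = X[(k-3) mod 4], so circularly shift X by 3 positions.

X[k-3] = [-2+3i, -1, -2-3i, -7]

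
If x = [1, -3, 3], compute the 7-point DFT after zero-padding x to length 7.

Original 3-point DFT: [1, 1.0000+5.1962i, 1.0000-5.1962i]
Zero-padded 7-point DFT provides frequency interpolation.

DFT_7([x, 0, ...]) = [1, -1.5380-0.5793i, -1.0353+4.2264i, 5.5734+3.6471i, 5.5734-3.6471i, -1.0353-4.2264i, -1.5380+0.5793i]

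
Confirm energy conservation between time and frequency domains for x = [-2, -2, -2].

Time domain:
Σ|x[n]|² = |-2|² + |-2|² + |-2|² = 12.0000

Frequency domain:
(1/3)Σ|X[k]|² = (1/3)(|-6|² + |0|² + |0|²) = (1/3)·36.0000 = 12.0000

Both sides agree, confirming Parseval's theorem.

Σ|x[n]|² = (1/N)Σ|X[k]|² = 12.0000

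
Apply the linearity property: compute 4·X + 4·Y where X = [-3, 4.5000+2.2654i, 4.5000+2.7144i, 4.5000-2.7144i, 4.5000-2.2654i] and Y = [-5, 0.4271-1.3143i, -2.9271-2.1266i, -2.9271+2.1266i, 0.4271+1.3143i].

By linearity: DFT(4x + 4y) = 4·DFT(x) + 4·DFT(y)
= 4·[-3, 4.5000+2.2654i, 4.5000+2.7144i, 4.5000-2.7144i, 4.5000-2.2654i] + 4·[-5, 0.4271-1.3143i, -2.9271-2.1266i, -2.9271+2.1266i, 0.4271+1.3143i]

Computing element-wise:
Z[0] = 4·(-3) + 4·(-5) = -32
Z[1] = 4·(4.5000+2.2654i) + 4·(0.4271-1.3143i) = 19.7084+3.8044i
Z[2] = 4·(4.5000+2.7144i) + 4·(-2.9271-2.1266i) = 6.2916+2.3512i
Z[3] = 4·(4.5000-2.7144i) + 4·(-2.9271+2.1266i) = 6.2916-2.3512i
Z[4] = 4·(4.5000-2.2654i) + 4·(0.4271+1.3143i) = 19.7084-3.8044i

DFT(4x + 4y) = 4·X + 4·Y = [-32, 19.7084+3.8044i, 6.2916+2.3512i, 6.2916-2.3512i, 19.7084-3.8044i]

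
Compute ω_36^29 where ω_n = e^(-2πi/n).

ω_36^29 = e^(-2πi·29/36)
= cos(-2π·29/36) + i·sin(-2π·29/36)
= cos(-58π/36) + i·sin(-58π/36)

ω_36^29 = cos(-58π/36) + i·sin(-58π/36) = 0.3420+0.9397i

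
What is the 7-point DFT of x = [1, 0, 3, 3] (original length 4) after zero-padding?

Original 4-point DFT: [7, -2+3i, 1, -2-3i]
Zero-padded 7-point DFT provides frequency interpolation.

DFT_7([x, 0, ...]) = [7, -2.3705-4.2264i, 0.1676+3.6471i, 2.2029-0.5793i, 2.2029+0.5793i, 0.1676-3.6471i, -2.3705+4.2264i]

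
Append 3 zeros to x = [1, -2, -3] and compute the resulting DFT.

Original 3-point DFT: [-4, 3.5000-0.8660i, 3.5000+0.8660i]
Zero-padded 6-point DFT provides frequency interpolation.

DFT_6([x, 0, ...]) = [-4, 1.5000+4.3301i, 3.5000-0.8660i, 0, 3.5000+0.8660i, 1.5000-4.3301i]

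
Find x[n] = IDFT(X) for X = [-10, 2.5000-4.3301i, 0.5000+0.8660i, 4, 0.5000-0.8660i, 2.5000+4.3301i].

x[n] = (1/6) Σ(k=0 to 5) X[k] · e^(2πikn/6)

Computing each x[n]:
x[0] = 0
x[1] = -1
x[2] = 0
x[3] = -3
x[4] = -3
x[5] = -3

x = [0, -1, 0, -3, -3, -3]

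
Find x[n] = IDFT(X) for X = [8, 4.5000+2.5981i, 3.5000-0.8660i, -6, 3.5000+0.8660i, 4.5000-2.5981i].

x[n] = (1/6) Σ(k=0 to 5) X[k] · e^(2πikn/6)

Computing each x[n]:
x[0] = 3
x[1] = 2
x[2] = -2
x[3] = 2
x[4] = 0
x[5] = 3

x = [3, 2, -2, 2, 0, 3]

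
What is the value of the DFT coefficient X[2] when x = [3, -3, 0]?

X[2] = Σ(n=0 to 2) x[n] · ω_3^(2n) where ω_3 = e^(-2πi/3)
= (3)·ω_3^0 + (-3)·ω_3^2 + (0)·ω_3^4

X[2] = 4.5000-2.5981i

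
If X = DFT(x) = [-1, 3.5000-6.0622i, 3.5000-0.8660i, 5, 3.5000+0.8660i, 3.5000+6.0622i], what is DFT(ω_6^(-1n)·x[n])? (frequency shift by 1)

Modulation property: DFT(ω_6^(-1n)·x[n]) = X[(k-1) mod 6], so circularly shift X by 1 positions.

X[k-1] = [3.5000+6.0622i, -1, 3.5000-6.0622i, 3.5000-0.8660i, 5, 3.5000+0.8660i]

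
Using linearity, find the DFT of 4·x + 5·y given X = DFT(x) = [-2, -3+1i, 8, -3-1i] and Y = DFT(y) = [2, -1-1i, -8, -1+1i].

By linearity: DFT(4x + 5y) = 4·DFT(x) + 5·DFT(y)
= 4·[-2, -3+1i, 8, -3-1i] + 5·[2, -1-1i, -8, -1+1i]

Computing element-wise:
Z[0] = 4·(-2) + 5·(2) = 2
Z[1] = 4·(-3+1i) + 5·(-1-1i) = -17-1i
Z[2] = 4·(8) + 5·(-8) = -8
Z[3] = 4·(-3-1i) + 5·(-1+1i) = -17+1i

DFT(4x + 5y) = 4·X + 5·Y = [2, -17-1i, -8, -17+1i]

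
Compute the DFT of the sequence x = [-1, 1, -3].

X[k] = Σ(n=0 to 2) x[n] · ω_3^(nk)
where ω_3 = e^(-2πi/3)

Computing each X[k]:
X[0] = -3
X[1] = -3.4641i
X[2] = 3.4641i

X = [-3, -3.4641i, 3.4641i]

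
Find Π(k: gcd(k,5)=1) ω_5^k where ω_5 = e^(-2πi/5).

The primitive 5th roots of unity are ω_5^k for k coprime to 5: k ∈ {1, 2, 3, 4}
Their product equals the constant term of the cyclotomic polynomial Φ_5(x) up to sign.
For n ≥ 3, the product of all primitive nth roots of unity is 1. (For n=1 it is 1; for n=2 it is -1.)

1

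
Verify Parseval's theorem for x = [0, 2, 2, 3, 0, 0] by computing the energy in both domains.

Time domain:
Σ|x[n]|² = |0|² + |2|² + |2|² + |3|² + |0|² + |0|² = 17.0000

Frequency domain:
(1/6)Σ|X[k]|² = (1/6)(|7|² + |-3.0000-3.4641i|² + |1|² + |-3|² + |1|² + |-3.0000+3.4641i|²) = (1/6)·102.0000 = 17.0000

Both sides agree, confirming Parseval's theorem.

Σ|x[n]|² = (1/N)Σ|X[k]|² = 17.0000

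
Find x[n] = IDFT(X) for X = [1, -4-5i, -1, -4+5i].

x[n] = (1/4) Σ(k=0 to 3) X[k] · e^(2πikn/4)

Computing each x[n]:
x[0] = -2
x[1] = 3
x[2] = 2
x[3] = -2

x = [-2, 3, 2, -2]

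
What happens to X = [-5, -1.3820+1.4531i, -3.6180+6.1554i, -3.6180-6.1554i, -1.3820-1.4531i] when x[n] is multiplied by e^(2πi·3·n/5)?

Modulation property: DFT(ω_5^(-3n)·x[n]) = X[(k-3) mod 5], so circularly shift X by 3 positions.

X[k-3] = [-3.6180+6.1554i, -3.6180-6.1554i, -1.3820-1.4531i, -5, -1.3820+1.4531i]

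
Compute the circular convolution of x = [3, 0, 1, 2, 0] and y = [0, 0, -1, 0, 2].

(x ⊛ y)[n] = Σ(m=0 to 4) x[m] · y[(n-m) mod 5]

Computing each output sample:
(x ⊛ y)[0] = -2
(x ⊛ y)[1] = 2
(x ⊛ y)[2] = 1
(x ⊛ y)[3] = 0
(x ⊛ y)[4] = 5

x ⊛ y = [-2, 2, 1, 0, 5]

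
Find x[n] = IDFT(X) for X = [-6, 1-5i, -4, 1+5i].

x[n] = (1/4) Σ(k=0 to 3) X[k] · e^(2πikn/4)

Computing each x[n]:
x[0] = -2
x[1] = 2
x[2] = -3
x[3] = -3

x = [-2, 2, -3, -3]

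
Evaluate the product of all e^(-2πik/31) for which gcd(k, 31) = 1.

The primitive 31st roots of unity are ω_31^k for k coprime to 31: k ∈ {1, 2, 3, 4, 5, 6, 7, 8, 9, 10, 11, 12, 13, 14, 15, 16, 17, 18, 19, 20, 21, 22, 23, 24, 25, 26, 27, 28, 29, 30}
Their product equals the constant term of the cyclotomic polynomial Φ_31(x) up to sign.
For n ≥ 3, the product of all primitive nth roots of unity is 1. (For n=1 it is 1; for n=2 it is -1.)

1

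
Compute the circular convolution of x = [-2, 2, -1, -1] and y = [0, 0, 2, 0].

(x ⊛ y)[n] = Σ(m=0 to 3) x[m] · y[(n-m) mod 4]

Computing each output sample:
(x ⊛ y)[0] = -2
(x ⊛ y)[1] = -2
(x ⊛ y)[2] = -4
(x ⊛ y)[3] = 4

x ⊛ y = [-2, -2, -4, 4]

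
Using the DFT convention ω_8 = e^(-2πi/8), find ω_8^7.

ω_8^7 = e^(-2πi·7/8)
= cos(-2π·7/8) + i·sin(-2π·7/8)
= cos(-14π/8) + i·sin(-14π/8)

ω_8^7 = cos(-14π/8) + i·sin(-14π/8) = 0.7071+0.7071i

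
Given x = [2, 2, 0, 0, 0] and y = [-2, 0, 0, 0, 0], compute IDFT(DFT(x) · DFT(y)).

(x ⊛ y)[n] = Σ(m=0 to 4) x[m] · y[(n-m) mod 5]

Computing each output sample:
(x ⊛ y)[0] = -4
(x ⊛ y)[1] = -4
(x ⊛ y)[2] = 0
(x ⊛ y)[3] = 0
(x ⊛ y)[4] = 0

x ⊛ y = [-4, -4, 0, 0, 0]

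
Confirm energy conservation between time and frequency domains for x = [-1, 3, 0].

Time domain:
Σ|x[n]|² = |-1|² + |3|² + |0|² = 10.0000

Frequency domain:
(1/3)Σ|X[k]|² = (1/3)(|2|² + |-2.5000-2.5981i|² + |-2.5000+2.5981i|²) = (1/3)·30.0000 = 10.0000

Both sides agree, confirming Parseval's theorem.

Σ|x[n]|² = (1/N)Σ|X[k]|² = 10.0000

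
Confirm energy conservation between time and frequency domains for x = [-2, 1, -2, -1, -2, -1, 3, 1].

Time domain:
Σ|x[n]|² = |-2|² + |1|² + |-2|² + |-1|² + |-2|² + |-1|² + |3|² + |1|² = 25.0000

Frequency domain:
(1/8)Σ|X[k]|² = (1/8)(|-3|² + |2.8284+5.0000i|² + |-5|² + |-2.8284-5.0000i|² + |-3|² + |-2.8284+5.0000i|² + |-5|² + |2.8284-5.0000i|²) = (1/8)·200.0000 = 25.0000

Both sides agree, confirming Parseval's theorem.

Σ|x[n]|² = (1/N)Σ|X[k]|² = 25.0000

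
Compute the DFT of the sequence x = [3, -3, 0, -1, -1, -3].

X[k] = Σ(n=0 to 5) x[n] · ω_6^(nk)
where ω_6 = e^(-2πi/6)

Computing each X[k]:
X[0] = -5
X[1] = 1.5000-0.8660i
X[2] = 5.5000+0.8660i
X[3] = 9
X[4] = 5.5000-0.8660i
X[5] = 1.5000+0.8660i

X = [-5, 1.5000-0.8660i, 5.5000+0.8660i, 9, 5.5000-0.8660i, 1.5000+0.8660i]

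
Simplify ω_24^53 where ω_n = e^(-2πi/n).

Since ω_24^24 = 1, powers reduce modulo 24.
53 mod 24 = 5
So ω_24^53 = ω_24^5 = e^(-2πi·5/24)

ω_24^53 = ω_24^5 = 0.2588-0.9659i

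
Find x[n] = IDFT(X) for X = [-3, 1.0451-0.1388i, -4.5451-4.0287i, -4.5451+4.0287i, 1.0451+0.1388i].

x[n] = (1/5) Σ(k=0 to 4) X[k] · e^(2πikn/5)

Computing each x[n]:
x[0] = -2
x[1] = 2
x[2] = -3
x[3] = 0
x[4] = 0

x = [-2, 2, -3, 0, 0]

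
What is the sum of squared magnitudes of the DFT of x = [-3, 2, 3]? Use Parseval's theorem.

Parseval: Σ|x[n]|² = (1/N)Σ|X[k]|², so Σ|X[k]|² = N·Σ|x[n]|² = 3·22.0000

Σ|X[k]|² = N·Σ|x[n]|² = 3·22.0000 = 66.0000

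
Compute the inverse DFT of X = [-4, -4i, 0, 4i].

x[n] = (1/4) Σ(k=0 to 3) X[k] · e^(2πikn/4)

Computing each x[n]:
x[0] = -1
x[1] = 1
x[2] = -1
x[3] = -3

x = [-1, 1, -1, -3]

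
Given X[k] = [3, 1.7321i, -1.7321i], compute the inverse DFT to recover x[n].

x[n] = (1/3) Σ(k=0 to 2) X[k] · e^(2πikn/3)

Computing each x[n]:
x[0] = 1
x[1] = 0
x[2] = 2

x = [1, 0, 2]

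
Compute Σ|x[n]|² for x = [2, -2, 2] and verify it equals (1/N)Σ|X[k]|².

Time domain:
Σ|x[n]|² = |2|² + |-2|² + |2|² = 12.0000

Frequency domain:
(1/3)Σ|X[k]|² = (1/3)(|2|² + |2.0000+3.4641i|² + |2.0000-3.4641i|²) = (1/3)·36.0000 = 12.0000

Both sides agree, confirming Parseval's theorem.

Σ|x[n]|² = (1/N)Σ|X[k]|² = 12.0000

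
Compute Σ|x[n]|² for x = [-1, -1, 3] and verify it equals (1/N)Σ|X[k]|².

Time domain:
Σ|x[n]|² = |-1|² + |-1|² + |3|² = 11.0000

Frequency domain:
(1/3)Σ|X[k]|² = (1/3)(|1|² + |-2.0000+3.4641i|² + |-2.0000-3.4641i|²) = (1/3)·33.0000 = 11.0000

Both sides agree, confirming Parseval's theorem.

Σ|x[n]|² = (1/N)Σ|X[k]|² = 11.0000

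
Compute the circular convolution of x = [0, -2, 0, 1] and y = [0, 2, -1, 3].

(x ⊛ y)[n] = Σ(m=0 to 3) x[m] · y[(n-m) mod 4]

Computing each output sample:
(x ⊛ y)[0] = -4
(x ⊛ y)[1] = -1
(x ⊛ y)[2] = -1
(x ⊛ y)[3] = 2

x ⊛ y = [-4, -1, -1, 2]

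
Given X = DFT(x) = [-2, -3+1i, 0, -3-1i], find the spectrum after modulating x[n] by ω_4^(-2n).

Modulation property: DFT(ω_4^(-2n)·x[n]) = X[(k-2) mod 4], so circularly shift X by 2 positions.

X[k-2] = [0, -3-1i, -2, -3+1i]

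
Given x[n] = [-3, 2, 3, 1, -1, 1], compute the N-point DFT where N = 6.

X[k] = Σ(n=0 to 5) x[n] · ω_6^(nk)
where ω_6 = e^(-2πi/6)

Computing each X[k]:
X[0] = 3
X[1] = -3.5000-4.3301i
X[2] = -4.5000+2.5981i
X[3] = -5
X[4] = -4.5000-2.5981i
X[5] = -3.5000+4.3301i

X = [3, -3.5000-4.3301i, -4.5000+2.5981i, -5, -4.5000-2.5981i, -3.5000+4.3301i]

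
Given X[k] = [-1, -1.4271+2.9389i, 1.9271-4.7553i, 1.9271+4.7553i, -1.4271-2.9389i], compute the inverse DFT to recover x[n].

x[n] = (1/5) Σ(k=0 to 4) X[k] · e^(2πikn/5)

Computing each x[n]:
x[0] = 0
x[1] = -1
x[2] = -2
x[3] = 3
x[4] = -1

x = [0, -1, -2, 3, -1]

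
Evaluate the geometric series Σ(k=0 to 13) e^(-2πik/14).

Sum of all nth roots of unity equals 0 for n > 1 (geometric series with r ≠ 1).

0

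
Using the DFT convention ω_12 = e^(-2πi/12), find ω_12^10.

ω_12^10 = e^(-2πi·10/12)
= cos(-2π·10/12) + i·sin(-2π·10/12)
= cos(-20π/12) + i·sin(-20π/12)

ω_12^10 = cos(-20π/12) + i·sin(-20π/12) = 0.5000+0.8660i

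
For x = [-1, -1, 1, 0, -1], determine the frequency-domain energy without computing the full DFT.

Parseval: Σ|x[n]|² = (1/N)Σ|X[k]|², so Σ|X[k]|² = N·Σ|x[n]|² = 5·4.0000

Σ|X[k]|² = N·Σ|x[n]|² = 5·4.0000 = 20.0000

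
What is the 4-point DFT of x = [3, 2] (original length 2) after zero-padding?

Original 2-point DFT: [5, 1]
Zero-padded 4-point DFT provides frequency interpolation.

DFT_4([x, 0, ...]) = [5, 3-2i, 1, 3+2i]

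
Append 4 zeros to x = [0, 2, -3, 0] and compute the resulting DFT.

Original 4-point DFT: [-1, 3-2i, -5, 3+2i]
Zero-padded 8-point DFT provides frequency interpolation.

DFT_8([x, 0, ...]) = [-1, 1.4142+1.5858i, 3-2i, -1.4142-4.4142i, -5, -1.4142+4.4142i, 3+2i, 1.4142-1.5858i]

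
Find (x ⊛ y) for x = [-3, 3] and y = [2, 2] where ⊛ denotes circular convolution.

(x ⊛ y)[n] = Σ(m=0 to 1) x[m] · y[(n-m) mod 2]

Computing each output sample:
(x ⊛ y)[0] = 0
(x ⊛ y)[1] = 0

x ⊛ y = [0, 0]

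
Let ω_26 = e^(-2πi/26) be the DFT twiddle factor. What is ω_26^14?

ω_26^14 = e^(-2πi·14/26)
= cos(-2π·14/26) + i·sin(-2π·14/26)
= cos(-28π/26) + i·sin(-28π/26)

ω_26^14 = cos(-28π/26) + i·sin(-28π/26) = -0.9709+0.2393i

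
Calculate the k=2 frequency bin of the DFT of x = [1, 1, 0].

X[2] = Σ(n=0 to 2) x[n] · ω_3^(2n) where ω_3 = e^(-2πi/3)
= (1)·ω_3^0 + (1)·ω_3^2 + (0)·ω_3^4

X[2] = 0.5000+0.8660i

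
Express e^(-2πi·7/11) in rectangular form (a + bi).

ω_11^7 = e^(-2πi·7/11)
= cos(-2π·7/11) + i·sin(-2π·7/11)
= cos(-14π/11) + i·sin(-14π/11)

ω_11^7 = cos(-14π/11) + i·sin(-14π/11) = -0.6549+0.7557i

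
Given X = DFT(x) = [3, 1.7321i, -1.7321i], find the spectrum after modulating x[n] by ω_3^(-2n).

Modulation property: DFT(ω_3^(-2n)·x[n]) = X[(k-2) mod 3], so circularly shift X by 2 positions.

X[k-2] = [1.7321i, -1.7321i, 3]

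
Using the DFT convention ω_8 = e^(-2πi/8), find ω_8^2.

ω_8^2 = e^(-2πi·2/8)
= cos(-2π·2/8) + i·sin(-2π·2/8)
= cos(-4π/8) + i·sin(-4π/8)

ω_8^2 = cos(-4π/8) + i·sin(-4π/8) = -1i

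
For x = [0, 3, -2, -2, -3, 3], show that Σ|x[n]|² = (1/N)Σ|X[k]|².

Time domain:
Σ|x[n]|² = |0|² + |3|² + |-2|² + |-2|² + |-3|² + |3|² = 35.0000

Frequency domain:
(1/6)Σ|X[k]|² = (1/6)(|-1|² + |7.5000-0.8660i|² + |-2.5000+0.8660i|² + |-9|² + |-2.5000-0.8660i|² + |7.5000+0.8660i|²) = (1/6)·210.0000 = 35.0000

Both sides agree, confirming Parseval's theorem.

Σ|x[n]|² = (1/N)Σ|X[k]|² = 35.0000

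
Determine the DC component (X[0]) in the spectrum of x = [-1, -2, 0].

X[0] = Σ(n=0 to 2) x[n] · ω_3^0 = Σ x[n]
= (-1) + (-2) + (0)

X[0] = -3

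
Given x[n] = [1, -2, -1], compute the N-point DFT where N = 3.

X[k] = Σ(n=0 to 2) x[n] · ω_3^(nk)
where ω_3 = e^(-2πi/3)

Computing each X[k]:
X[0] = -2
X[1] = 2.5000+0.8660i
X[2] = 2.5000-0.8660i

X = [-2, 2.5000+0.8660i, 2.5000-0.8660i]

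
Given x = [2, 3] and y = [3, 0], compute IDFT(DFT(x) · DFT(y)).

(x ⊛ y)[n] = Σ(m=0 to 1) x[m] · y[(n-m) mod 2]

Computing each output sample:
(x ⊛ y)[0] = 6
(x ⊛ y)[1] = 9

x ⊛ y = [6, 9]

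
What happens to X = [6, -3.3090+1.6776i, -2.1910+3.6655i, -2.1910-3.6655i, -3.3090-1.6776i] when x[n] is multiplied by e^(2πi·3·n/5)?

Modulation property: DFT(ω_5^(-3n)·x[n]) = X[(k-3) mod 5], so circularly shift X by 3 positions.

X[k-3] = [-2.1910+3.6655i, -2.1910-3.6655i, -3.3090-1.6776i, 6, -3.3090+1.6776i]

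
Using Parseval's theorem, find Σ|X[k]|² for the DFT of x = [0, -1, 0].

Parseval: Σ|x[n]|² = (1/N)Σ|X[k]|², so Σ|X[k]|² = N·Σ|x[n]|² = 3·1.0000

Σ|X[k]|² = N·Σ|x[n]|² = 3·1.0000 = 3.0000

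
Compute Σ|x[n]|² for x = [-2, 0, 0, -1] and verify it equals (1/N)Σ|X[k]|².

Time domain:
Σ|x[n]|² = |-2|² + |0|² + |0|² + |-1|² = 5.0000

Frequency domain:
(1/4)Σ|X[k]|² = (1/4)(|-3|² + |-2-1i|² + |-1|² + |-2+1i|²) = (1/4)·20.0000 = 5.0000

Both sides agree, confirming Parseval's theorem.

Σ|x[n]|² = (1/N)Σ|X[k]|² = 5.0000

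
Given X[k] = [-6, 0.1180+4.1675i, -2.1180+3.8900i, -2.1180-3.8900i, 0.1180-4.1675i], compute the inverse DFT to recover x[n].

x[n] = (1/5) Σ(k=0 to 4) X[k] · e^(2πikn/5)

Computing each x[n]:
x[0] = -2
x[1] = -3
x[2] = -1
x[3] = -2
x[4] = 2

x = [-2, -3, -1, -2, 2]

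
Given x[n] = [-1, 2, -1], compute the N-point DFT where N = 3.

X[k] = Σ(n=0 to 2) x[n] · ω_3^(nk)
where ω_3 = e^(-2πi/3)

Computing each X[k]:
X[0] = 0
X[1] = -1.5000-2.5981i
X[2] = -1.5000+2.5981i

X = [0, -1.5000-2.5981i, -1.5000+2.5981i]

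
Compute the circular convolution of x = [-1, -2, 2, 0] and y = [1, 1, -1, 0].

(x ⊛ y)[n] = Σ(m=0 to 3) x[m] · y[(n-m) mod 4]

Computing each output sample:
(x ⊛ y)[0] = -3
(x ⊛ y)[1] = -3
(x ⊛ y)[2] = 1
(x ⊛ y)[3] = 4

x ⊛ y = [-3, -3, 1, 4]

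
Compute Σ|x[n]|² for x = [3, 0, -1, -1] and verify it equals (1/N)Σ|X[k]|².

Time domain:
Σ|x[n]|² = |3|² + |0|² + |-1|² + |-1|² = 11.0000

Frequency domain:
(1/4)Σ|X[k]|² = (1/4)(|1|² + |4-1i|² + |3|² + |4+1i|²) = (1/4)·44.0000 = 11.0000

Both sides agree, confirming Parseval's theorem.

Σ|x[n]|² = (1/N)Σ|X[k]|² = 11.0000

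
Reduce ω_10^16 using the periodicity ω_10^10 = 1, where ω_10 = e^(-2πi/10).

Since ω_10^10 = 1, powers reduce modulo 10.
16 mod 10 = 6
So ω_10^16 = ω_10^6 = e^(-2πi·6/10)

ω_10^16 = ω_10^6 = -0.8090+0.5878i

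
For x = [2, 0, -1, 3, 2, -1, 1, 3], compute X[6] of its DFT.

X[6] = Σ(n=0 to 7) x[n] · ω_8^(6n) where ω_8 = e^(-2πi/8)
= (2)·ω_8^0 + (0)·ω_8^6 + (-1)·ω_8^12 + (3)·ω_8^18 + (2)·ω_8^24 + (-1)·ω_8^30 + (1)·ω_8^36 + (3)·ω_8^42

X[6] = 4-7i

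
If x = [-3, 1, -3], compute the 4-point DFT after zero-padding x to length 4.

Original 3-point DFT: [-5, -2.0000-3.4641i, -2.0000+3.4641i]
Zero-padded 4-point DFT provides frequency interpolation.

DFT_4([x, 0, ...]) = [-5, -1i, -7, 1i]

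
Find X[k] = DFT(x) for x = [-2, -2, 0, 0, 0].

X[k] = Σ(n=0 to 4) x[n] · ω_5^(nk)
where ω_5 = e^(-2πi/5)

Computing each X[k]:
X[0] = -4
X[1] = -2.6180+1.9021i
X[2] = -0.3820+1.1756i
X[3] = -0.3820-1.1756i
X[4] = -2.6180-1.9021i

X = [-4, -2.6180+1.9021i, -0.3820+1.1756i, -0.3820-1.1756i, -2.6180-1.9021i]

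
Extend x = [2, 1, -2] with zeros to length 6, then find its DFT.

Original 3-point DFT: [1, 2.5000-2.5981i, 2.5000+2.5981i]
Zero-padded 6-point DFT provides frequency interpolation.

DFT_6([x, 0, ...]) = [1, 3.5000+0.8660i, 2.5000-2.5981i, -1, 2.5000+2.5981i, 3.5000-0.8660i]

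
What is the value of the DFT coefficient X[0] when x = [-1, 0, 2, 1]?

X[0] = Σ(n=0 to 3) x[n] · ω_4^0 = Σ x[n]
= (-1) + (0) + (2) + (1)

X[0] = 2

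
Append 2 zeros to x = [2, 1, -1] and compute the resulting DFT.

Original 3-point DFT: [2, 2.0000-1.7321i, 2.0000+1.7321i]
Zero-padded 5-point DFT provides frequency interpolation.

DFT_5([x, 0, ...]) = [2, 3.1180-0.3633i, 0.8820-1.5388i, 0.8820+1.5388i, 3.1180+0.3633i]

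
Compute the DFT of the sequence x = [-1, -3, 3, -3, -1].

X[k] = Σ(n=0 to 4) x[n] · ω_5^(nk)
where ω_5 = e^(-2πi/5)

Computing each X[k]:
X[0] = -5
X[1] = -2.2361-1.6246i
X[2] = 2.2361+6.8819i
X[3] = 2.2361-6.8819i
X[4] = -2.2361+1.6246i

X = [-5, -2.2361-1.6246i, 2.2361+6.8819i, 2.2361-6.8819i, -2.2361+1.6246i]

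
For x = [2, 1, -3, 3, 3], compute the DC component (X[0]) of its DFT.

X[0] = Σ(n=0 to 4) x[n] · ω_5^0 = Σ x[n]
= (2) + (1) + (-3) + (3) + (3)

X[0] = 6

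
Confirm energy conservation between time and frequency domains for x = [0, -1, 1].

Time domain:
Σ|x[n]|² = |0|² + |-1|² + |1|² = 2.0000

Frequency domain:
(1/3)Σ|X[k]|² = (1/3)(|0|² + |1.7321i|² + |-1.7321i|²) = (1/3)·6.0000 = 2.0000

Both sides agree, confirming Parseval's theorem.

Σ|x[n]|² = (1/N)Σ|X[k]|² = 2.0000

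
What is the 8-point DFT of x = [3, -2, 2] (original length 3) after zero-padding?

Original 3-point DFT: [3, 3.0000+3.4641i, 3.0000-3.4641i]
Zero-padded 8-point DFT provides frequency interpolation.

DFT_8([x, 0, ...]) = [3, 1.5858-0.5858i, 1+2i, 4.4142+3.4142i, 7, 4.4142-3.4142i, 1-2i, 1.5858+0.5858i]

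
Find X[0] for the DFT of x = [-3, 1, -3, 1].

X[0] = Σ(n=0 to 3) x[n] · ω_4^0 = Σ x[n]
= (-3) + (1) + (-3) + (1)

X[0] = -4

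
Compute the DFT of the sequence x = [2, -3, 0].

X[k] = Σ(n=0 to 2) x[n] · ω_3^(nk)
where ω_3 = e^(-2πi/3)

Computing each X[k]:
X[0] = -1
X[1] = 3.5000+2.5981i
X[2] = 3.5000-2.5981i

X = [-1, 3.5000+2.5981i, 3.5000-2.5981i]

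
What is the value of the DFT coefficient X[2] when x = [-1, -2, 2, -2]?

X[2] = Σ(n=0 to 3) x[n] · ω_4^(2n) where ω_4 = e^(-2πi/4)
= (-1)·ω_4^0 + (-2)·ω_4^2 + (2)·ω_4^4 + (-2)·ω_4^6

X[2] = 5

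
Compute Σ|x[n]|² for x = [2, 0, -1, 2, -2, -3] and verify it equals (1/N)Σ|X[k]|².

Time domain:
Σ|x[n]|² = |2|² + |0|² + |-1|² + |2|² + |-2|² + |-3|² = 22.0000

Frequency domain:
(1/6)Σ|X[k]|² = (1/6)(|-2|² + |-3.4641i|² + |7.0000-1.7321i|² + |0|² + |7.0000+1.7321i|² + |3.4641i|²) = (1/6)·132.0000 = 22.0000

Both sides agree, confirming Parseval's theorem.

Σ|x[n]|² = (1/N)Σ|X[k]|² = 22.0000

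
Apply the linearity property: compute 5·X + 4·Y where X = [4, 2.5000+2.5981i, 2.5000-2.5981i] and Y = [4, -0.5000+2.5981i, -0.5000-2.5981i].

By linearity: DFT(5x + 4y) = 5·DFT(x) + 4·DFT(y)
= 5·[4, 2.5000+2.5981i, 2.5000-2.5981i] + 4·[4, -0.5000+2.5981i, -0.5000-2.5981i]

Computing element-wise:
Z[0] = 5·(4) + 4·(4) = 36
Z[1] = 5·(2.5000+2.5981i) + 4·(-0.5000+2.5981i) = 10.5000+23.3829i
Z[2] = 5·(2.5000-2.5981i) + 4·(-0.5000-2.5981i) = 10.5000-23.3829i

DFT(5x + 4y) = 5·X + 4·Y = [36, 10.5000+23.3829i, 10.5000-23.3829i]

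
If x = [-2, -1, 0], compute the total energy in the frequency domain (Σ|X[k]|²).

Parseval: Σ|x[n]|² = (1/N)Σ|X[k]|², so Σ|X[k]|² = N·Σ|x[n]|² = 3·5.0000

Σ|X[k]|² = N·Σ|x[n]|² = 3·5.0000 = 15.0000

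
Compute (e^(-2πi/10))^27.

Since ω_10^10 = 1, powers reduce modulo 10.
27 mod 10 = 7
So ω_10^27 = ω_10^7 = e^(-2πi·7/10)

ω_10^27 = ω_10^7 = -0.3090+0.9511i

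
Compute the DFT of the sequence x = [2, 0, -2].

X[k] = Σ(n=0 to 2) x[n] · ω_3^(nk)
where ω_3 = e^(-2πi/3)

Computing each X[k]:
X[0] = 0
X[1] = 3.0000-1.7321i
X[2] = 3.0000+1.7321i

X = [0, 3.0000-1.7321i, 3.0000+1.7321i]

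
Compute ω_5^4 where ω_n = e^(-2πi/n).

ω_5^4 = e^(-2πi·4/5)
= cos(-2π·4/5) + i·sin(-2π·4/5)
= cos(-8π/5) + i·sin(-8π/5)

ω_5^4 = cos(-8π/5) + i·sin(-8π/5) = 0.3090+0.9511i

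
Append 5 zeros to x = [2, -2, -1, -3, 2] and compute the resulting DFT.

Original 5-point DFT: [-2, 5.2361+2.6287i, 0.7639+4.2533i, 0.7639-4.2533i, 5.2361-2.6287i]
Zero-padded 10-point DFT provides frequency interpolation.

DFT_10([x, 0, ...]) = [-2, -0.6180+3.8042i, 5.2361+2.6287i, 1.6180-2.3511i, 0.7639+4.2533i, 8, 0.7639-4.2533i, 1.6180+2.3511i, 5.2361-2.6287i, -0.6180-3.8042i]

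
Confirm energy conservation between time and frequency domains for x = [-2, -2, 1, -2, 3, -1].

Time domain:
Σ|x[n]|² = |-2|² + |-2|² + |1|² + |-2|² + |3|² + |-1|² = 23.0000

Frequency domain:
(1/6)Σ|X[k]|² = (1/6)(|-3|² + |-3.5000+2.5981i|² + |-4.5000-0.8660i|² + |7|² + |-4.5000+0.8660i|² + |-3.5000-2.5981i|²) = (1/6)·138.0000 = 23.0000

Both sides agree, confirming Parseval's theorem.

Σ|x[n]|² = (1/N)Σ|X[k]|² = 23.0000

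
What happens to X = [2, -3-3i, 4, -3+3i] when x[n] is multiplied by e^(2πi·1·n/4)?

Modulation property: DFT(ω_4^(-1n)·x[n]) = X[(k-1) mod 4], so circularly shift X by 1 positions.

X[k-1] = [-3+3i, 2, -3-3i, 4]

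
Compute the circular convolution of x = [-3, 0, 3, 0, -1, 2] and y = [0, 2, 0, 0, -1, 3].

(x ⊛ y)[n] = Σ(m=0 to 5) x[m] · y[(n-m) mod 6]

Computing each output sample:
(x ⊛ y)[0] = 1
(x ⊛ y)[1] = 3
(x ⊛ y)[2] = 1
(x ⊛ y)[3] = 1
(x ⊛ y)[4] = 9
(x ⊛ y)[5] = -11

x ⊛ y = [1, 3, 1, 1, 9, -11]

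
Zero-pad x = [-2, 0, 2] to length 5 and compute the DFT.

Original 3-point DFT: [0, -3.0000+1.7321i, -3.0000-1.7321i]
Zero-padded 5-point DFT provides frequency interpolation.

DFT_5([x, 0, ...]) = [0, -3.6180-1.1756i, -1.3820+1.9021i, -1.3820-1.9021i, -3.6180+1.1756i]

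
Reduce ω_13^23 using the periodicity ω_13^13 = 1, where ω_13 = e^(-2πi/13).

Since ω_13^13 = 1, powers reduce modulo 13.
23 mod 13 = 10
So ω_13^23 = ω_13^10 = e^(-2πi·10/13)

ω_13^23 = ω_13^10 = 0.1205+0.9927i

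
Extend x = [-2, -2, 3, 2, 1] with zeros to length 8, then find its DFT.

Original 5-point DFT: [2, -6.3541+2.2654i, 0.3541+2.7144i, 0.3541-2.7144i, -6.3541-2.2654i]
Zero-padded 8-point DFT provides frequency interpolation.

DFT_8([x, 0, ...]) = [2, -5.8284-3.0000i, -4+4i, -0.1716+3.0000i, 2, -0.1716-3.0000i, -4-4i, -5.8284+3.0000i]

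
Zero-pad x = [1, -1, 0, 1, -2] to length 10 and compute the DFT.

Original 5-point DFT: [-1, -0.7361-0.3633i, 3.7361-1.5388i, 3.7361+1.5388i, -0.7361+0.3633i]
Zero-padded 10-point DFT provides frequency interpolation.

DFT_10([x, 0, ...]) = [-1, 1.5000+0.8123i, -0.7361-0.3633i, 1.5000+3.4410i, 3.7361-1.5388i, -1, 3.7361+1.5388i, 1.5000-3.4410i, -0.7361+0.3633i, 1.5000-0.8123i]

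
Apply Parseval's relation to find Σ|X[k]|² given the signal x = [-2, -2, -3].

Parseval: Σ|x[n]|² = (1/N)Σ|X[k]|², so Σ|X[k]|² = N·Σ|x[n]|² = 3·17.0000

Σ|X[k]|² = N·Σ|x[n]|² = 3·17.0000 = 51.0000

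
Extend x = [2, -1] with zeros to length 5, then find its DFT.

Original 2-point DFT: [1, 3]
Zero-padded 5-point DFT provides frequency interpolation.

DFT_5([x, 0, ...]) = [1, 1.6910+0.9511i, 2.8090+0.5878i, 2.8090-0.5878i, 1.6910-0.9511i]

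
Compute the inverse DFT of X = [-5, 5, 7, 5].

x[n] = (1/4) Σ(k=0 to 3) X[k] · e^(2πikn/4)

Computing each x[n]:
x[0] = 3
x[1] = -3
x[2] = -2
x[3] = -3

x = [3, -3, -2, -3]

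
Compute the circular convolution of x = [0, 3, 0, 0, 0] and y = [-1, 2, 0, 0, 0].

(x ⊛ y)[n] = Σ(m=0 to 4) x[m] · y[(n-m) mod 5]

Computing each output sample:
(x ⊛ y)[0] = 0
(x ⊛ y)[1] = -3
(x ⊛ y)[2] = 6
(x ⊛ y)[3] = 0
(x ⊛ y)[4] = 0

x ⊛ y = [0, -3, 6, 0, 0]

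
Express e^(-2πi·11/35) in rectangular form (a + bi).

ω_35^11 = e^(-2πi·11/35)
= cos(-2π·11/35) + i·sin(-2π·11/35)
= cos(-22π/35) + i·sin(-22π/35)

ω_35^11 = cos(-22π/35) + i·sin(-22π/35) = -0.3930-0.9195i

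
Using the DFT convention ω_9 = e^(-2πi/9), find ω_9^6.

ω_9^6 = e^(-2πi·6/9)
= cos(-2π·6/9) + i·sin(-2π·6/9)
= cos(-12π/9) + i·sin(-12π/9)

ω_9^6 = cos(-12π/9) + i·sin(-12π/9) = -0.5000+0.8660i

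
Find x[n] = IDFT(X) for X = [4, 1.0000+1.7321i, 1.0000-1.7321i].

x[n] = (1/3) Σ(k=0 to 2) X[k] · e^(2πikn/3)

Computing each x[n]:
x[0] = 2
x[1] = 0
x[2] = 2

x = [2, 0, 2]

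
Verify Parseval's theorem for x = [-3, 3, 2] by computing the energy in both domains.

Time domain:
Σ|x[n]|² = |-3|² + |3|² + |2|² = 22.0000

Frequency domain:
(1/3)Σ|X[k]|² = (1/3)(|2|² + |-5.5000-0.8660i|² + |-5.5000+0.8660i|²) = (1/3)·66.0000 = 22.0000

Both sides agree, confirming Parseval's theorem.

Σ|x[n]|² = (1/N)Σ|X[k]|² = 22.0000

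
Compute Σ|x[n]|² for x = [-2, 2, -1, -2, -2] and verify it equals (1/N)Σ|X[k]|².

Time domain:
Σ|x[n]|² = |-2|² + |2|² + |-1|² + |-2|² + |-2|² = 17.0000

Frequency domain:
(1/5)Σ|X[k]|² = (1/5)(|-5|² + |0.4271-4.3920i|² + |-2.9271-1.4001i|² + |-2.9271+1.4001i|² + |0.4271+4.3920i|²) = (1/5)·85.0000 = 17.0000

Both sides agree, confirming Parseval's theorem.

Σ|x[n]|² = (1/N)Σ|X[k]|² = 17.0000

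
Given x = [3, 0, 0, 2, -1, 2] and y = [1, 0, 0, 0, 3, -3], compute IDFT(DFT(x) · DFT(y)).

(x ⊛ y)[n] = Σ(m=0 to 5) x[m] · y[(n-m) mod 6]

Computing each output sample:
(x ⊛ y)[0] = 3
(x ⊛ y)[1] = 6
(x ⊛ y)[2] = -9
(x ⊛ y)[3] = 11
(x ⊛ y)[4] = 2
(x ⊛ y)[5] = -7

x ⊛ y = [3, 6, -9, 11, 2, -7]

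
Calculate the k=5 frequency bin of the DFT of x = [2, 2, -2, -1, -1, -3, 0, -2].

X[5] = Σ(n=0 to 7) x[n] · ω_8^(5n) where ω_8 = e^(-2πi/8)
= (2)·ω_8^0 + (2)·ω_8^5 + (-2)·ω_8^10 + (-1)·ω_8^15 + (-1)·ω_8^20 + (-3)·ω_8^25 + (0)·ω_8^30 + (-2)·ω_8^35

X[5] = 0.1716+6.2426i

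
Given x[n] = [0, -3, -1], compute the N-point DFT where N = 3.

X[k] = Σ(n=0 to 2) x[n] · ω_3^(nk)
where ω_3 = e^(-2πi/3)

Computing each X[k]:
X[0] = -4
X[1] = 2.0000+1.7321i
X[2] = 2.0000-1.7321i

X = [-4, 2.0000+1.7321i, 2.0000-1.7321i]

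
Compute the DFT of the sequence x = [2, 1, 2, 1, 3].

X[k] = Σ(n=0 to 4) x[n] · ω_5^(nk)
where ω_5 = e^(-2πi/5)

Computing each X[k]:
X[0] = 9
X[1] = 0.8090+1.3143i
X[2] = -0.3090+2.1266i
X[3] = -0.3090-2.1266i
X[4] = 0.8090-1.3143i

X = [9, 0.8090+1.3143i, -0.3090+2.1266i, -0.3090-2.1266i, 0.8090-1.3143i]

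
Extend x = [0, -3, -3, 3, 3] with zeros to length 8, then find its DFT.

Original 5-point DFT: [0, 9.2331i, -2.1796i, 2.1796i, -9.2331i]
Zero-padded 8-point DFT provides frequency interpolation.

DFT_8([x, 0, ...]) = [0, -7.2426+3.0000i, 6+6i, 1.2426-3.0000i, 0, 1.2426+3.0000i, 6-6i, -7.2426-3.0000i]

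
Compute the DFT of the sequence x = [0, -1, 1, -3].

X[k] = Σ(n=0 to 3) x[n] · ω_4^(nk)
where ω_4 = e^(-2πi/4)

Computing each X[k]:
X[0] = -3
X[1] = -1-2i
X[2] = 5
X[3] = -1+2i

X = [-3, -1-2i, 5, -1+2i]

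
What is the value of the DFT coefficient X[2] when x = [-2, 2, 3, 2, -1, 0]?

X[2] = Σ(n=0 to 5) x[n] · ω_6^(2n) where ω_6 = e^(-2πi/6)
= (-2)·ω_6^0 + (2)·ω_6^2 + (3)·ω_6^4 + (2)·ω_6^6 + (-1)·ω_6^8 + (0)·ω_6^10

X[2] = -2.0000+1.7321i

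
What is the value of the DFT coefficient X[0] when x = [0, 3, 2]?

X[0] = Σ(n=0 to 2) x[n] · ω_3^0 = Σ x[n]
= (0) + (3) + (2)

X[0] = 5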